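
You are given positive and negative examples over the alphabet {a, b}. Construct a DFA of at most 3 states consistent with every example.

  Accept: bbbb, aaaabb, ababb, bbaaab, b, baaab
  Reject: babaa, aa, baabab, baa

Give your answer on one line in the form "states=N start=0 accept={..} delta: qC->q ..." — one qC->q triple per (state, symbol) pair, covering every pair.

State merging on the prefix tree: take the shortest (then alphabetical) example prefix whose next move is undefined and point that move at state 0, else 1, else 2, ...; a target is out if some Accept/Reject pair would then sit in one state with the same input left (inseparable). If every existing state is out, open a new one.
a: 0a undefined. 0a->0: ok.
b: 0b undefined. 0b->0: no, bbbb/babaa meet in 0. Open state 1: 0b->1.
ba: 1a undefined. 1a->0: no, b/baabab meet in 1. 1a->1: no, b/baa meet in 1. Open state 2: 1a->2.
bb: 1b undefined. 1b->0: no, bbbb/aa meet in 0. 1b->1: ok.
baa: 2a undefined. 2a->0: ok.
bab: 2b undefined. 2b->0: ok.
All examples now run through 3 states with every (state, symbol) defined. Accept strings end in {1}, Reject strings end in {0}; accept={1}.

states=3 start=0 accept={1} delta: 0a->0 0b->1 1a->2 1b->1 2a->0 2b->0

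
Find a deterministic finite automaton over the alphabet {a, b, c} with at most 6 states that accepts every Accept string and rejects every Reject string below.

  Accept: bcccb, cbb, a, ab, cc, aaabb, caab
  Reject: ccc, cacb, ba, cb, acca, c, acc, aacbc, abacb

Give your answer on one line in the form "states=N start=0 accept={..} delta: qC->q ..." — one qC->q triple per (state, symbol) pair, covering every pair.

states=3 start=0 accept={1} delta: 0a->1 0b->1 0c->2 1a->0 1b->1 1c->0 2a->0 2b->0 2c->1

Grow the machine one transition at a time. Run the examples from 0; the earliest place one falls off (shortest prefix, ties alphabetical) gets sent to the lowest-numbered state that keeps every Accept/Reject pair distinguishable — a pair clashes when both reach the same state with identical unread suffix — and to a fresh state only if none does.
a: 0a undefined. 0a->0: no, cc/acc meet in 0 with "cc" left. Open state 1: 0a->1.
b: 0b undefined. 0b->0: no, a/ba meet in 1. 0b->1: ok.
c: 0c undefined. 0c->0: no, a/cb meet in 1. 0c->1: no, a/c meet in 1. Open state 2: 0c->2.
aa: 1a undefined. 1a->0: ok.
ab: 1b undefined. 1b->0: no, ab/ba meet in 0. 1b->1: ok.
ac: 1c undefined. 1c->0: ok.
ca: 2a undefined. 2a->0: ok.
cb: 2b undefined. 2b->0: ok.
cc: 2c undefined. 2c->0: no, cc/cacb meet in 0. 2c->1: ok.
All examples now run through 3 states with every (state, symbol) defined. Accept strings end in {1}, Reject strings end in {0,2}; accept={1}.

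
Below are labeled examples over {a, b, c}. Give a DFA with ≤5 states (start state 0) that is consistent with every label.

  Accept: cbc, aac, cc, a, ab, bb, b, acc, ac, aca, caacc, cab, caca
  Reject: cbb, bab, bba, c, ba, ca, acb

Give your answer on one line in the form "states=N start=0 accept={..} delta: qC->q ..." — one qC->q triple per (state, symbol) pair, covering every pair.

Grow the machine one transition at a time. Run the examples from 0; the earliest place one falls off (shortest prefix, ties alphabetical) gets sent to the lowest-numbered state that keeps every Accept/Reject pair distinguishable — a pair clashes when both reach the same state with identical unread suffix — and to a fresh state only if none does.
a: 0a undefined. 0a->0: no, aac/c meet in 0 with "c" left. Open state 1: 0a->1.
b: 0b undefined. 0b->0: no, a/bba meet in 1. 0b->1: ok.
c: 0c undefined. 0c->0: no, cc/c meet in 0. 0c->1: no, a/c meet in 1. Open state 2: 0c->2.
aa: 1a undefined. 1a->0: no, aac/c meet in 2. 1a->1: no, a/ba meet in 1. 1a->2: ok.
ab: 1b undefined. 1b->0: no, a/bba meet in 1. 1b->1: ok.
ac: 1c undefined. 1c->0: no, a/acb meet in 1. 1c->1: no, a/acb meet in 1. 1c->2: no, ac/bba meet in 2. Open state 3: 1c->3.
ca: 2a undefined. 2a->0: no, caca/ca meet in 0. 2a->1: no, a/ca meet in 1. 2a->2: no, cab/bab meet in 2 with "b" left. 2a->3: no, ac/ca meet in 3. Open state 4: 2a->4.
cb: 2b undefined. 2b->0: no, cbc/bba meet in 2. 2b->1: no, a/cbb meet in 1. 2b->2: ok.
cc: 2c undefined. 2c->0: ok.
aca: 3a undefined. 3a->0: ok.
acb: 3b undefined. 3b->0: no, cbc/acb meet in 0. 3b->1: no, a/acb meet in 1. 3b->2: ok.
acc: 3c undefined. 3c->0: ok.
caa: 4a undefined. 4a->0: ok.
cab: 4b undefined. 4b->0: ok.
cac: 4c undefined. 4c->0: ok.
All examples now run through 5 states with every (state, symbol) defined. Accept strings end in {0,1,3}, Reject strings end in {2,4}; accept={0,1,3}.

states=5 start=0 accept={0,1,3} delta: 0a->1 0b->1 0c->2 1a->2 1b->1 1c->3 2a->4 2b->2 2c->0 3a->0 3b->2 3c->0 4a->0 4b->0 4c->0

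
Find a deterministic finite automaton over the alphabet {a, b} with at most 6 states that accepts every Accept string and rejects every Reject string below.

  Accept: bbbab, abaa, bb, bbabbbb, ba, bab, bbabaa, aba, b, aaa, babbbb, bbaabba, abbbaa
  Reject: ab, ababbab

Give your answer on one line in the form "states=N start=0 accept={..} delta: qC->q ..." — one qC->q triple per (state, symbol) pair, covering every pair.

Grow the machine one transition at a time. Run the examples from 0; the earliest place one falls off (shortest prefix, ties alphabetical) gets sent to the lowest-numbered state that keeps every Accept/Reject pair distinguishable — a pair clashes when both reach the same state with identical unread suffix — and to a fresh state only if none does.
a: 0a undefined. 0a->0: no, b/ab meet in 0 with "b" left. Open state 1: 0a->1.
b: 0b undefined. 0b->0: no, bbbab/ab meet in 1 with "b" left. 0b->1: no, bb/ab meet in 1 with "b" left. Open state 2: 0b->2.
aa: 1a undefined. 1a->0: ok.
ab: 1b undefined. 1b->0: no, abaa/ab meet in 0. 1b->1: no, abaa/ab meet in 1. 1b->2: no, b/ab meet in 2. Open state 3: 1b->3.
ba: 2a undefined. 2a->0: ok.
bb: 2b undefined. 2b->0: ok.
aba: 3a undefined. 3a->0: ok.
abb: 3b undefined. 3b->0: ok.
All examples now run through 4 states with every (state, symbol) defined. Accept strings end in {0,1,2}, Reject strings end in {3}; accept={0,1,2}.

states=4 start=0 accept={0,1,2} delta: 0a->1 0b->2 1a->0 1b->3 2a->0 2b->0 3a->0 3b->0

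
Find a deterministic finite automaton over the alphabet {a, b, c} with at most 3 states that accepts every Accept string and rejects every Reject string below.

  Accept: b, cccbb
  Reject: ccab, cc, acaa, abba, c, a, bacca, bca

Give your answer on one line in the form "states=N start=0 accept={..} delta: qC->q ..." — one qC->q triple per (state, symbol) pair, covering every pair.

State merging on the prefix tree: take the shortest (then alphabetical) example prefix whose next move is undefined and point that move at state 0, else 1, else 2, ...; a target is out if some Accept/Reject pair would then sit in one state with the same input left (inseparable). If every existing state is out, open a new one.
a: 0a undefined. 0a->0: ok.
b: 0b undefined. 0b->0: no, b/abba meet in 0. Open state 1: 0b->1.
c: 0c undefined. 0c->0: no, b/ccab meet in 1. 0c->1: no, b/c meet in 1. Open state 2: 0c->2.
ba: 1a undefined. 1a->0: ok.
bc: 1c undefined. 1c->0: ok.
cc: 2c undefined. 2c->0: no, b/ccab meet in 1. 2c->1: no, b/ccab meet in 1. 2c->2: ok.
abb: 1b undefined. 1b->0: ok.
aca: 2a undefined. 2a->0: no, b/ccab meet in 1. 2a->1: no, b/bacca meet in 1. 2a->2: ok.
ccab: 2b undefined. 2b->0: ok.
All examples now run through 3 states with every (state, symbol) defined. Accept strings end in {1}, Reject strings end in {0,2}; accept={1}.

states=3 start=0 accept={1} delta: 0a->0 0b->1 0c->2 1a->0 1b->0 1c->0 2a->2 2b->0 2c->2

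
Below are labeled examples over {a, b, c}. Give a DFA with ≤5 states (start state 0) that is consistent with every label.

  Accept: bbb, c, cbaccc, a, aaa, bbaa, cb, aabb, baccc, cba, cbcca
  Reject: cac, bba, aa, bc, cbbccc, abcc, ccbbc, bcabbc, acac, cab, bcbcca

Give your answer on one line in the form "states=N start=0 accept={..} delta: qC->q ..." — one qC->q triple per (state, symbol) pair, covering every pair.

Grow the machine one transition at a time. Run the examples from 0; the earliest place one falls off (shortest prefix, ties alphabetical) gets sent to the lowest-numbered state that keeps every Accept/Reject pair distinguishable — a pair clashes when both reach the same state with identical unread suffix — and to a fresh state only if none does.
a: 0a undefined. 0a->0: no, a/aa meet in 0. Open state 1: 0a->1.
b: 0b undefined. 0b->0: no, c/bc meet in 0 with "c" left. 0b->1: ok.
c: 0c undefined. 0c->0: no, cba/aa meet in 1 with "a" left. 0c->1: no, cba/bba meet in 1 with "ba" left. Open state 2: 0c->2.
aa: 1a undefined. 1a->0: ok.
ab: 1b undefined. 1b->0: no, bbb/bba meet in 1. 1b->1: ok.
ac: 1c undefined. 1c->0: no, c/abcc meet in 2. 1c->1: no, bbb/bc meet in 1. 1c->2: no, c/bc meet in 2. Open state 3: 1c->3.
ca: 2a undefined. 2a->0: no, bbb/cab meet in 1. 2a->1: no, bbb/cab meet in 1. 2a->2: no, cb/cab meet in 2 with "b" left. 2a->3: ok.
cb: 2b undefined. 2b->0: no, cbaccc/cbbccc meet in 3 with "cc" left. 2b->1: no, cba/bba meet in 0. 2b->2: no, cba/bc meet in 3. 2b->3: no, cb/bc meet in 3. Open state 4: 2b->4.
cc: 2c undefined. 2c->0: ok.
aca: 3a undefined. 3a->0: no, c/acac meet in 2. 3a->1: ok.
bcb: 3b undefined. 3b->0: no, bbb/bcbcca meet in 1. 3b->1: no, bbb/cab meet in 1. 3b->2: no, c/cab meet in 2. 3b->3: ok.
cac: 3c undefined. 3c->0: ok.
cba: 4a undefined. 4a->0: no, cba/cac meet in 0. 4a->1: ok.
cbb: 4b undefined. 4b->0: no, c/cbbccc meet in 2. 4b->1: no, c/cbbccc meet in 2. 4b->2: ok.
cbc: 4c undefined. 4c->0: no, cbcca/bc meet in 3. 4c->1: ok.
All examples now run through 5 states with every (state, symbol) defined. Accept strings end in {1,2,4}, Reject strings end in {0,3}; accept={1,2,4}.

states=5 start=0 accept={1,2,4} delta: 0a->1 0b->1 0c->2 1a->0 1b->1 1c->3 2a->3 2b->4 2c->0 3a->1 3b->3 3c->0 4a->1 4b->2 4c->1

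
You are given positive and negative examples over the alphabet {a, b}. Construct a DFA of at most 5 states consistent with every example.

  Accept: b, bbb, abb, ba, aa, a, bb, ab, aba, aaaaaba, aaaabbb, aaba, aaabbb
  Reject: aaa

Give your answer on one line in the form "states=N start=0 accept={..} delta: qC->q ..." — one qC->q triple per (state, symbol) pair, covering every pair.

State merging on the prefix tree: take the shortest (then alphabetical) example prefix whose next move is undefined and point that move at state 0, else 1, else 2, ...; a target is out if some Accept/Reject pair would then sit in one state with the same input left (inseparable). If every existing state is out, open a new one.
a: 0a undefined. 0a->0: no, aa/aaa meet in 0. Open state 1: 0a->1.
b: 0b undefined. 0b->0: ok.
aa: 1a undefined. 1a->0: no, ba/aaa meet in 1. 1a->1: no, ba/aaa meet in 1. Open state 2: 1a->2.
ab: 1b undefined. 1b->0: ok.
aaa: 2a undefined. 2a->0: no, b/aaa meet in 0. 2a->1: no, ba/aaa meet in 1. 2a->2: no, aa/aaa meet in 2. Open state 3: 2a->3.
aab: 2b undefined. 2b->0: ok.
aaaa: 3a undefined. 3a->0: ok.
aaab: 3b undefined. 3b->0: ok.
All examples now run through 4 states with every (state, symbol) defined. Accept strings end in {0,1,2}, Reject strings end in {3}; accept={0,1,2}.

states=4 start=0 accept={0,1,2} delta: 0a->1 0b->0 1a->2 1b->0 2a->3 2b->0 3a->0 3b->0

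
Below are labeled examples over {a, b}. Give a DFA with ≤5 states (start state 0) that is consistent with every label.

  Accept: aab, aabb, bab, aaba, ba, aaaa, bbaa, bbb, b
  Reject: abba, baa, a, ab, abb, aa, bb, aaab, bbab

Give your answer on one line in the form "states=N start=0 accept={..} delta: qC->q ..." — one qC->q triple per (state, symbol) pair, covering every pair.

Grow the machine one transition at a time. Run the examples from 0; the earliest place one falls off (shortest prefix, ties alphabetical) gets sent to the lowest-numbered state that keeps every Accept/Reject pair distinguishable — a pair clashes when both reach the same state with identical unread suffix — and to a fresh state only if none does.
a: 0a undefined. 0a->0: no, aab/ab meet in 0 with "b" left. Open state 1: 0a->1.
b: 0b undefined. 0b->0: no, bab/ab meet in 1 with "b" left. 0b->1: no, ba/aa meet in 1 with "a" left. Open state 2: 0b->2.
aa: 1a undefined. 1a->0: no, aabb/bb meet in 2 with "b" left. 1a->1: no, aab/ab meet in 1 with "b" left. 1a->2: no, aab/bb meet in 2 with "b" left. Open state 3: 1a->3.
ab: 1b undefined. 1b->0: no, ba/abba meet in 2 with "a" left. 1b->1: ok.
ba: 2a undefined. 2a->0: ok.
bb: 2b undefined. 2b->0: no, ba/bb meet in 0. 2b->1: no, aab/bbab meet in 3 with "b" left. 2b->2: no, bab/bb meet in 2. 2b->3: ok.
aaa: 3a undefined. 3a->0: no, bab/aaab meet in 2. 3a->1: no, aaaa/abba meet in 3. 3a->2: ok.
aab: 3b undefined. 3b->0: no, aaba/baa meet in 1. 3b->1: no, aab/baa meet in 1. 3b->2: no, aabb/abba meet in 3. 3b->3: no, aab/abba meet in 3. Open state 4: 3b->4.
aaba: 4a undefined. 4a->0: ok.
aabb: 4b undefined. 4b->0: ok.
All examples now run through 5 states with every (state, symbol) defined. Accept strings end in {0,2,4}, Reject strings end in {1,3}; accept={0,2,4}.

states=5 start=0 accept={0,2,4} delta: 0a->1 0b->2 1a->3 1b->1 2a->0 2b->3 3a->2 3b->4 4a->0 4b->0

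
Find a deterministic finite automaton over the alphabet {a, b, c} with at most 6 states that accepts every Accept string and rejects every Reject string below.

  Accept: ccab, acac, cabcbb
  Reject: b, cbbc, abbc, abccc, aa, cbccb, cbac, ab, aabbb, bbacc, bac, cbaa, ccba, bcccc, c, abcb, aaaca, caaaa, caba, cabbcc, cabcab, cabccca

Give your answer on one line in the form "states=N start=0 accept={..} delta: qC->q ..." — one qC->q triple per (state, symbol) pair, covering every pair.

states=5 start=0 accept={3} delta: 0a->0 0b->0 0c->1 1a->2 1b->0 1c->1 2a->0 2b->3 2c->3 3a->0 3b->0 3c->4 4a->0 4b->2 4c->0

Fold the examples into a partial DFA from state 0: repeatedly fix the first undefined (state, symbol) met by the shortest-then-alphabetical prefix, trying targets in increasing order and rejecting any under which an Accept and a Reject string meet in one state with the same remainder; add a state when all current targets are rejected. Accepting states are where Accept strings end.
a: 0a undefined. 0a->0: ok.
b: 0b undefined. 0b->0: ok.
c: 0c undefined. 0c->0: no, ccab/b meet in 0. Open state 1: 0c->1.
ca: 1a undefined. 1a->0: no, acac/abbc meet in 1. 1a->1: no, acac/bbacc meet in 1 with "c" left. Open state 2: 1a->2.
cb: 1b undefined. 1b->0: ok.
cc: 1c undefined. 1c->0: no, ccab/b meet in 0. 1c->1: ok.
caa: 2a undefined. 2a->0: ok.
cab: 2b undefined. 2b->0: no, ccab/b meet in 0. 2b->1: no, ccab/cbbc meet in 1. 2b->2: no, ccab/aaaca meet in 2. Open state 3: 2b->3.
acac: 2c undefined. 2c->0: no, acac/b meet in 0. 2c->1: no, acac/cbbc meet in 1. 2c->2: no, acac/aaaca meet in 2. 2c->3: ok.
caba: 3a undefined. 3a->0: ok.
cabb: 3b undefined. 3b->0: ok.
cabc: 3c undefined. 3c->0: no, cabcbb/b meet in 0. 3c->1: no, ccab/cabcab meet in 3. 3c->2: no, cabcbb/b meet in 0. 3c->3: no, cabcbb/b meet in 0. Open state 4: 3c->4.
cabca: 4a undefined. 4a->0: ok.
cabcb: 4b undefined. 4b->0: no, cabcbb/b meet in 0. 4b->1: no, cabcbb/b meet in 0. 4b->2: ok.
cabcc: 4c undefined. 4c->0: ok.
All examples now run through 5 states with every (state, symbol) defined. Accept strings end in {3}, Reject strings end in {0,1,2}; accept={3}.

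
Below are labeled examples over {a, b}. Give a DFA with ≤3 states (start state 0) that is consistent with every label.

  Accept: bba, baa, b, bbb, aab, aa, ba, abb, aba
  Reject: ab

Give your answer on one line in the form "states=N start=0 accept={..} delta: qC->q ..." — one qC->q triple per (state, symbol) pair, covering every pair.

states=3 start=0 accept={0,1} delta: 0a->1 0b->0 1a->0 1b->2 2a->0 2b->0

State merging on the prefix tree: take the shortest (then alphabetical) example prefix whose next move is undefined and point that move at state 0, else 1, else 2, ...; a target is out if some Accept/Reject pair would then sit in one state with the same input left (inseparable). If every existing state is out, open a new one.
a: 0a undefined. 0a->0: no, b/ab meet in 0 with "b" left. Open state 1: 0a->1.
b: 0b undefined. 0b->0: ok.
aa: 1a undefined. 1a->0: ok.
ab: 1b undefined. 1b->0: no, baa/ab meet in 0. 1b->1: no, bba/ab meet in 1. Open state 2: 1b->2.
aba: 2a undefined. 2a->0: ok.
abb: 2b undefined. 2b->0: ok.
All examples now run through 3 states with every (state, symbol) defined. Accept strings end in {0,1}, Reject strings end in {2}; accept={0,1}.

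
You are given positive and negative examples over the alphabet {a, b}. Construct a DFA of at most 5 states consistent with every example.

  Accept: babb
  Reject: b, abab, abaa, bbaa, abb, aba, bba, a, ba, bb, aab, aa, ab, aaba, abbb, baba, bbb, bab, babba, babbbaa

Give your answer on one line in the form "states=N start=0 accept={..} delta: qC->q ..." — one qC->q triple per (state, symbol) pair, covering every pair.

Grow the machine one transition at a time. Run the examples from 0; the earliest place one falls off (shortest prefix, ties alphabetical) gets sent to the lowest-numbered state that keeps every Accept/Reject pair distinguishable — a pair clashes when both reach the same state with identical unread suffix — and to a fresh state only if none does.
a: 0a undefined. 0a->0: ok.
b: 0b undefined. 0b->0: no, babb/b meet in 0. Open state 1: 0b->1.
ba: 1a undefined. 1a->0: no, babb/abb meet in 1 with "b" left. 1a->1: no, babb/abbb meet in 1 with "bb" left. Open state 2: 1a->2.
bb: 1b undefined. 1b->0: ok.
bab: 2b undefined. 2b->0: no, babb/b meet in 1. 2b->1: no, babb/bbaa meet in 0. 2b->2: no, babb/abab meet in 2. Open state 3: 2b->3.
abaa: 2a undefined. 2a->0: ok.
baba: 3a undefined. 3a->0: ok.
babb: 3b undefined. 3b->0: no, babb/abaa meet in 0. 3b->1: no, babb/b meet in 1. 3b->2: no, babb/aba meet in 2. 3b->3: no, babb/abab meet in 3. Open state 4: 3b->4.
babba: 4a undefined. 4a->0: ok.
babbb: 4b undefined. 4b->0: ok.
All examples now run through 5 states with every (state, symbol) defined. Accept strings end in {4}, Reject strings end in {0,1,2,3}; accept={4}.

states=5 start=0 accept={4} delta: 0a->0 0b->1 1a->2 1b->0 2a->0 2b->3 3a->0 3b->4 4a->0 4b->0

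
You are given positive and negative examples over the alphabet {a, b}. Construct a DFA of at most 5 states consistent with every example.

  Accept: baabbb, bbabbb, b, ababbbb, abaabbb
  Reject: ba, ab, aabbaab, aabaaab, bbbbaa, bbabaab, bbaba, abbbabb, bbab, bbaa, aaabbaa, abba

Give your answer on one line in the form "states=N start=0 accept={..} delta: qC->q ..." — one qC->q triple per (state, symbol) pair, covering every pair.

Fold the examples into a partial DFA from state 0: repeatedly fix the first undefined (state, symbol) met by the shortest-then-alphabetical prefix, trying targets in increasing order and rejecting any under which an Accept and a Reject string meet in one state with the same remainder; add a state when all current targets are rejected. Accepting states are where Accept strings end.
a: 0a undefined. 0a->0: no, b/ab meet in 0 with "b" left. Open state 1: 0a->1.
b: 0b undefined. 0b->0: ok.
aa: 1a undefined. 1a->0: no, baabbb/aabbaab meet in 0. 1a->1: ok.
ab: 1b undefined. 1b->0: no, baabbb/ab meet in 0. 1b->1: no, baabbb/ba meet in 1. Open state 2: 1b->2.
aba: 2a undefined. 2a->0: no, b/bbaba meet in 0. 2a->1: ok.
abb: 2b undefined. 2b->0: no, baabbb/abbbabb meet in 0. 2b->1: no, baabbb/ab meet in 2. 2b->2: no, baabbb/ab meet in 2. Open state 3: 2b->3.
abba: 3a undefined. 3a->0: no, b/abba meet in 0. 3a->1: ok.
abbb: 3b undefined. 3b->0: ok.
All examples now run through 4 states with every (state, symbol) defined. Accept strings end in {0}, Reject strings end in {1,2,3}; accept={0}.

states=4 start=0 accept={0} delta: 0a->1 0b->0 1a->1 1b->2 2a->1 2b->3 3a->1 3b->0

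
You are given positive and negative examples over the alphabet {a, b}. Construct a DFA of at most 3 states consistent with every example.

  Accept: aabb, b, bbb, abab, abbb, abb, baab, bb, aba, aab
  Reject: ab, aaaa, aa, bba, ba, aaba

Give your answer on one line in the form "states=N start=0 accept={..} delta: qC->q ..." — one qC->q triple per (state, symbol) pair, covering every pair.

State merging on the prefix tree: take the shortest (then alphabetical) example prefix whose next move is undefined and point that move at state 0, else 1, else 2, ...; a target is out if some Accept/Reject pair would then sit in one state with the same input left (inseparable). If every existing state is out, open a new one.
a: 0a undefined. 0a->0: no, b/ab meet in 0 with "b" left. Open state 1: 0a->1.
b: 0b undefined. 0b->0: ok.
aa: 1a undefined. 1a->0: no, aabb/aaaa meet in 0. 1a->1: no, baab/ab meet in 1 with "b" left. Open state 2: 1a->2.
ab: 1b undefined. 1b->0: no, b/ab meet in 0. 1b->1: no, abbb/ab meet in 1. 1b->2: ok.
aaa: 2a undefined. 2a->0: ok.
aab: 2b undefined. 2b->0: ok.
All examples now run through 3 states with every (state, symbol) defined. Accept strings end in {0}, Reject strings end in {1,2}; accept={0}.

states=3 start=0 accept={0} delta: 0a->1 0b->0 1a->2 1b->2 2a->0 2b->0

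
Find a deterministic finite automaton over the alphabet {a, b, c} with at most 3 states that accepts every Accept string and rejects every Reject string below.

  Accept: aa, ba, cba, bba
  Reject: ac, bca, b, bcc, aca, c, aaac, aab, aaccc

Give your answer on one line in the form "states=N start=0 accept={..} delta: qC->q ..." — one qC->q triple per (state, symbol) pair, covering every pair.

Fold the examples into a partial DFA from state 0: repeatedly fix the first undefined (state, symbol) met by the shortest-then-alphabetical prefix, trying targets in increasing order and rejecting any under which an Accept and a Reject string meet in one state with the same remainder; add a state when all current targets are rejected. Accepting states are where Accept strings end.
a: 0a undefined. 0a->0: ok.
b: 0b undefined. 0b->0: no, aa/b meet in 0. Open state 1: 0b->1.
c: 0c undefined. 0c->0: no, aa/ac meet in 0. 0c->1: no, ba/aca meet in 1 with "a" left. Open state 2: 0c->2.
ba: 1a undefined. 1a->0: ok.
bb: 1b undefined. 1b->0: ok.
bc: 1c undefined. 1c->0: no, aa/bca meet in 0. 1c->1: no, aa/bca meet in 0. 1c->2: ok.
cb: 2b undefined. 2b->0: ok.
aca: 2a undefined. 2a->0: no, aa/bca meet in 0. 2a->1: ok.
bcc: 2c undefined. 2c->0: no, aa/bcc meet in 0. 2c->1: ok.
All examples now run through 3 states with every (state, symbol) defined. Accept strings end in {0}, Reject strings end in {1,2}; accept={0}.

states=3 start=0 accept={0} delta: 0a->0 0b->1 0c->2 1a->0 1b->0 1c->2 2a->1 2b->0 2c->1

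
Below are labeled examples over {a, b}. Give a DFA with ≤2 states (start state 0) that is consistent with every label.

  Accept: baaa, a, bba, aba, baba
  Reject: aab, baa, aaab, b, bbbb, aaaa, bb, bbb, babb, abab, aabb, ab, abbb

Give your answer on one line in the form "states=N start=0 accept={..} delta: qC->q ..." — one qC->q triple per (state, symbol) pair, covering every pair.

Fold the examples into a partial DFA from state 0: repeatedly fix the first undefined (state, symbol) met by the shortest-then-alphabetical prefix, trying targets in increasing order and rejecting any under which an Accept and a Reject string meet in one state with the same remainder; add a state when all current targets are rejected. Accepting states are where Accept strings end.
a: 0a undefined. 0a->0: no, a/aaaa meet in 0. Open state 1: 0a->1.
b: 0b undefined. 0b->0: ok.
aa: 1a undefined. 1a->0: ok.
ab: 1b undefined. 1b->0: ok.
All examples now run through 2 states with every (state, symbol) defined. Accept strings end in {1}, Reject strings end in {0}; accept={1}.

states=2 start=0 accept={1} delta: 0a->1 0b->0 1a->0 1b->0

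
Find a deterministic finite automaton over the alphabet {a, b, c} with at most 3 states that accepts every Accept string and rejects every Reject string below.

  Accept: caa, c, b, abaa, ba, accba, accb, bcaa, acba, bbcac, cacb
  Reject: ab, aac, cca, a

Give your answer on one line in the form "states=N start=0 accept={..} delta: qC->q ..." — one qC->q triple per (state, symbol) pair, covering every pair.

states=3 start=0 accept={0,2} delta: 0a->1 0b->2 0c->0 1a->2 1b->1 1c->0 2a->0 2b->0 2c->1

Grow the machine one transition at a time. Run the examples from 0; the earliest place one falls off (shortest prefix, ties alphabetical) gets sent to the lowest-numbered state that keeps every Accept/Reject pair distinguishable — a pair clashes when both reach the same state with identical unread suffix — and to a fresh state only if none does.
a: 0a undefined. 0a->0: no, c/aac meet in 0 with "c" left. Open state 1: 0a->1.
b: 0b undefined. 0b->0: no, ba/a meet in 1. 0b->1: no, b/a meet in 1. Open state 2: 0b->2.
c: 0c undefined. 0c->0: ok.
aa: 1a undefined. 1a->0: no, caa/aac meet in 0. 1a->1: no, caa/cca meet in 1. 1a->2: ok.
ab: 1b undefined. 1b->0: no, c/ab meet in 0. 1b->1: ok.
ac: 1c undefined. 1c->0: ok.
ba: 2a undefined. 2a->0: ok.
bb: 2b undefined. 2b->0: ok.
bc: 2c undefined. 2c->0: no, c/aac meet in 0. 2c->1: ok.
All examples now run through 3 states with every (state, symbol) defined. Accept strings end in {0,2}, Reject strings end in {1}; accept={0,2}.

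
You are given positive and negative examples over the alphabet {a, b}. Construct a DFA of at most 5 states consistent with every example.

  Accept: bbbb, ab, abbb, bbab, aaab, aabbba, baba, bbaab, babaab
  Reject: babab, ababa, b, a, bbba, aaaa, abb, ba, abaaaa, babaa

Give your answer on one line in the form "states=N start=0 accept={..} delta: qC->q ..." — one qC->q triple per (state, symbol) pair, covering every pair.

states=4 start=0 accept={0,3} delta: 0a->1 0b->1 1a->2 1b->0 2a->1 2b->3 3a->0 3b->2

State merging on the prefix tree: take the shortest (then alphabetical) example prefix whose next move is undefined and point that move at state 0, else 1, else 2, ...; a target is out if some Accept/Reject pair would then sit in one state with the same input left (inseparable). If every existing state is out, open a new one.
a: 0a undefined. 0a->0: no, ab/b meet in 0 with "b" left. Open state 1: 0a->1.
b: 0b undefined. 0b->0: no, bbbb/b meet in 0. 0b->1: ok.
aa: 1a undefined. 1a->0: no, aabbba/bbba meet in 1 with "bba" left. 1a->1: no, bbab/babab meet in 1 with "bab" left. Open state 2: 1a->2.
ab: 1b undefined. 1b->0: ok.
aaa: 2a undefined. 2a->0: no, aaab/ababa meet in 1. 2a->1: ok.
aab: 2b undefined. 2b->0: no, bbbb/babab meet in 0. 2b->1: no, aabbba/bbba meet in 2. 2b->2: no, bbbb/babab meet in 0. Open state 3: 2b->3.
aabb: 3b undefined. 3b->0: no, aabbba/bbba meet in 2. 3b->1: no, aabbba/ababa meet in 1. 3b->2: ok.
baba: 3a undefined. 3a->0: ok.
All examples now run through 4 states with every (state, symbol) defined. Accept strings end in {0,3}, Reject strings end in {1,2}; accept={0,3}.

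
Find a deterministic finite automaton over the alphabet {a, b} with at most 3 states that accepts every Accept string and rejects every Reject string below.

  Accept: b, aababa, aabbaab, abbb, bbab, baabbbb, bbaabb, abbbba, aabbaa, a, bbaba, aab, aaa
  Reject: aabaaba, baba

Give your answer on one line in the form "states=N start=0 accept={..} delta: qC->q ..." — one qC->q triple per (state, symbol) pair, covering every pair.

Grow the machine one transition at a time. Run the examples from 0; the earliest place one falls off (shortest prefix, ties alphabetical) gets sent to the lowest-numbered state that keeps every Accept/Reject pair distinguishable — a pair clashes when both reach the same state with identical unread suffix — and to a fresh state only if none does.
a: 0a undefined. 0a->0: no, aababa/baba meet in 0 with "baba" left. Open state 1: 0a->1.
b: 0b undefined. 0b->0: no, bbaba/baba meet in 1 with "ba" left. 0b->1: ok.
aa: 1a undefined. 1a->0: no, aababa/baba meet in 0. 1a->1: ok.
ab: 1b undefined. 1b->0: no, b/aabaaba meet in 1. 1b->1: no, b/aabaaba meet in 1. Open state 2: 1b->2.
abb: 2b undefined. 2b->0: no, abbbba/baba meet in 2 with "a" left. 2b->1: ok.
bba: 2a undefined. 2a->0: ok.
All examples now run through 3 states with every (state, symbol) defined. Accept strings end in {1,2}, Reject strings end in {0}; accept={1,2}.

states=3 start=0 accept={1,2} delta: 0a->1 0b->1 1a->1 1b->2 2a->0 2b->1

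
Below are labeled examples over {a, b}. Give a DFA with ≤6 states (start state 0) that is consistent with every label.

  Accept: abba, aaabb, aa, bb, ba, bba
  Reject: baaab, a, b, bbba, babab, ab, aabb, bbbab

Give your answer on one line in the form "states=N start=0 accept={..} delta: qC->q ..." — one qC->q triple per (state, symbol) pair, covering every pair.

states=5 start=0 accept={3,4} delta: 0a->1 0b->2 1a->3 1b->0 2a->3 2b->3 3a->4 3b->0 4a->0 4b->2

Fold the examples into a partial DFA from state 0: repeatedly fix the first undefined (state, symbol) met by the shortest-then-alphabetical prefix, trying targets in increasing order and rejecting any under which an Accept and a Reject string meet in one state with the same remainder; add a state when all current targets are rejected. Accepting states are where Accept strings end.
a: 0a undefined. 0a->0: no, aaabb/aabb meet in 0 with "bb" left. Open state 1: 0a->1.
b: 0b undefined. 0b->0: no, bb/b meet in 0. 0b->1: no, abba/bbba meet in 1 with "bba" left. Open state 2: 0b->2.
aa: 1a undefined. 1a->0: no, bb/aabb meet in 2 with "b" left. 1a->1: no, aaabb/aabb meet in 1 with "bb" left. 1a->2: no, aa/b meet in 2. Open state 3: 1a->3.
ab: 1b undefined. 1b->0: ok.
ba: 2a undefined. 2a->0: no, abba/ab meet in 0. 2a->1: no, abba/a meet in 1. 2a->2: no, abba/b meet in 2. 2a->3: ok.
bb: 2b undefined. 2b->0: no, abba/bbba meet in 3. 2b->1: no, bb/a meet in 1. 2b->2: no, abba/bbba meet in 3. 2b->3: ok.
aaa: 3a undefined. 3a->0: no, bba/baaab meet in 0. 3a->1: no, aaabb/b meet in 2. 3a->2: no, aaabb/baaab meet in 3 with "b" left. 3a->3: no, aaabb/aabb meet in 3 with "bb" left. Open state 4: 3a->4.
aab: 3b undefined. 3b->0: ok.
aaab: 4b undefined. 4b->0: no, aaabb/b meet in 2. 4b->1: no, aaabb/babab meet in 0. 4b->2: ok.
baaa: 4a undefined. 4a->0: ok.
All examples now run through 5 states with every (state, symbol) defined. Accept strings end in {3,4}, Reject strings end in {0,1,2}; accept={3,4}.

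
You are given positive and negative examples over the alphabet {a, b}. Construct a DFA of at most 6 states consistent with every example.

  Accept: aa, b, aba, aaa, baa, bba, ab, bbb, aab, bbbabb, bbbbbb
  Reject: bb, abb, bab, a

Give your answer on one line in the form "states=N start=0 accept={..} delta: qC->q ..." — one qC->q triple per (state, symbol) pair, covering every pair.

Fold the examples into a partial DFA from state 0: repeatedly fix the first undefined (state, symbol) met by the shortest-then-alphabetical prefix, trying targets in increasing order and rejecting any under which an Accept and a Reject string meet in one state with the same remainder; add a state when all current targets are rejected. Accepting states are where Accept strings end.
a: 0a undefined. 0a->0: no, aa/a meet in 0. Open state 1: 0a->1.
b: 0b undefined. 0b->0: no, b/bb meet in 0. 0b->1: no, b/a meet in 1. Open state 2: 0b->2.
aa: 1a undefined. 1a->0: no, aaa/a meet in 1. 1a->1: no, aa/a meet in 1. 1a->2: no, aab/bb meet in 2 with "b" left. Open state 3: 1a->3.
ab: 1b undefined. 1b->0: no, b/abb meet in 2. 1b->1: no, ab/abb meet in 1. 1b->2: ok.
ba: 2a undefined. 2a->0: no, b/bab meet in 2. 2a->1: no, b/bab meet in 2. 2a->2: ok.
bb: 2b undefined. 2b->0: no, bba/a meet in 1. 2b->1: no, bbbbbb/bb meet in 1. 2b->2: no, b/bb meet in 2. 2b->3: no, aa/bb meet in 3. Open state 4: 2b->4.
aaa: 3a undefined. 3a->0: ok.
aab: 3b undefined. 3b->0: ok.
bba: 4a undefined. 4a->0: ok.
bbb: 4b undefined. 4b->0: no, bbbabb/bb meet in 4. 4b->1: no, bbb/a meet in 1. 4b->2: no, bbbbbb/bb meet in 4. 4b->3: no, bbbabb/bb meet in 4. 4b->4: no, bbb/bb meet in 4. Open state 5: 4b->5.
bbba: 5a undefined. 5a->0: no, bbbabb/bb meet in 4. 5a->1: no, bbbabb/bb meet in 4. 5a->2: ok.
bbbb: 5b undefined. 5b->0: no, bbbbbb/bb meet in 4. 5b->1: no, bbbbbb/bb meet in 4. 5b->2: ok.
All examples now run through 6 states with every (state, symbol) defined. Accept strings end in {0,2,3,5}, Reject strings end in {1,4}; accept={0,2,3,5}.

states=6 start=0 accept={0,2,3,5} delta: 0a->1 0b->2 1a->3 1b->2 2a->2 2b->4 3a->0 3b->0 4a->0 4b->5 5a->2 5b->2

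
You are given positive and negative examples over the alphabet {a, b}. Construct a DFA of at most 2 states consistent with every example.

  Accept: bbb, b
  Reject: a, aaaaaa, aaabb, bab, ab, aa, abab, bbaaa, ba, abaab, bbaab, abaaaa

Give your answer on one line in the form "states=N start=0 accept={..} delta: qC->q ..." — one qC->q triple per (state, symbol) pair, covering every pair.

states=2 start=0 accept={0} delta: 0a->1 0b->0 1a->1 1b->1

Fold the examples into a partial DFA from state 0: repeatedly fix the first undefined (state, symbol) met by the shortest-then-alphabetical prefix, trying targets in increasing order and rejecting any under which an Accept and a Reject string meet in one state with the same remainder; add a state when all current targets are rejected. Accepting states are where Accept strings end.
a: 0a undefined. 0a->0: no, b/ab meet in 0 with "b" left. Open state 1: 0a->1.
b: 0b undefined. 0b->0: ok.
aa: 1a undefined. 1a->0: no, bbb/aaaaaa meet in 0. 1a->1: ok.
ab: 1b undefined. 1b->0: no, bbb/aaabb meet in 0. 1b->1: ok.
All examples now run through 2 states with every (state, symbol) defined. Accept strings end in {0}, Reject strings end in {1}; accept={0}.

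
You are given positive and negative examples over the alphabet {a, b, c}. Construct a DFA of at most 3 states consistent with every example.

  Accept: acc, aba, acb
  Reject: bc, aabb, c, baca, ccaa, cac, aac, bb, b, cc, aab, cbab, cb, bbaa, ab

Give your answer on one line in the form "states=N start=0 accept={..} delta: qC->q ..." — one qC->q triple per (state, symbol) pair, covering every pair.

states=3 start=0 accept={1} delta: 0a->1 0b->0 0c->0 1a->0 1b->0 1c->2 2a->0 2b->1 2c->1

Fold the examples into a partial DFA from state 0: repeatedly fix the first undefined (state, symbol) met by the shortest-then-alphabetical prefix, trying targets in increasing order and rejecting any under which an Accept and a Reject string meet in one state with the same remainder; add a state when all current targets are rejected. Accepting states are where Accept strings end.
a: 0a undefined. 0a->0: no, acc/cc meet in 0 with "cc" left. Open state 1: 0a->1.
b: 0b undefined. 0b->0: ok.
c: 0c undefined. 0c->0: ok.
aa: 1a undefined. 1a->0: ok.
ab: 1b undefined. 1b->0: ok.
ac: 1c undefined. 1c->0: no, acc/bc meet in 0. 1c->1: no, acc/cac meet in 1. Open state 2: 1c->2.
acb: 2b undefined. 2b->0: no, acb/bc meet in 0. 2b->1: ok.
acc: 2c undefined. 2c->0: no, acc/bc meet in 0. 2c->1: ok.
baca: 2a undefined. 2a->0: ok.
All examples now run through 3 states with every (state, symbol) defined. Accept strings end in {1}, Reject strings end in {0,2}; accept={1}.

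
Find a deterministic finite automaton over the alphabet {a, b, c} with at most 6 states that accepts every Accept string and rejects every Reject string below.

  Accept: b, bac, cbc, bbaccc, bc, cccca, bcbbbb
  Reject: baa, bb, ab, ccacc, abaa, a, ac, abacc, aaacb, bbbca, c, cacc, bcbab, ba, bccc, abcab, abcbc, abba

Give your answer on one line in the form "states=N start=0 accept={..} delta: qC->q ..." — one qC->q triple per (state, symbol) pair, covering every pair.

Fold the examples into a partial DFA from state 0: repeatedly fix the first undefined (state, symbol) met by the shortest-then-alphabetical prefix, trying targets in increasing order and rejecting any under which an Accept and a Reject string meet in one state with the same remainder; add a state when all current targets are rejected. Accepting states are where Accept strings end.
a: 0a undefined. 0a->0: no, b/ab meet in 0 with "b" left. Open state 1: 0a->1.
b: 0b undefined. 0b->0: no, b/bb meet in 0. 0b->1: no, b/a meet in 1. Open state 2: 0b->2.
c: 0c undefined. 0c->0: no, cccca/a meet in 1. 0c->1: ok.
aa: 1a undefined. 1a->0: ok.
ab: 1b undefined. 1b->0: no, b/abcab meet in 2. 1b->1: no, cbc/ac meet in 1 with "c" left. 1b->2: no, b/ab meet in 2. Open state 3: 1b->3.
ac: 1c undefined. 1c->0: no, b/aaacb meet in 2. 1c->1: ok.
ba: 2a undefined. 2a->0: no, bac/baa meet in 1. 2a->1: no, bac/ccacc meet in 1. 2a->2: no, b/baa meet in 2. 2a->3: ok.
bb: 2b undefined. 2b->0: no, bbaccc/ccacc meet in 1. 2b->1: no, bbaccc/bb meet in 1. 2b->2: no, b/bb meet in 2. 2b->3: ok.
bc: 2c undefined. 2c->0: ok.
aba: 3a undefined. 3a->0: no, bbaccc/ccacc meet in 1. 3a->1: no, bbaccc/baa meet in 1. 3a->2: no, b/baa meet in 2. 3a->3: ok.
abb: 3b undefined. 3b->0: no, bc/bbbca meet in 0. 3b->1: no, bc/bbbca meet in 0. 3b->2: no, b/bcbab meet in 2. 3b->3: no, bcbbbb/baa meet in 3. Open state 4: 3b->4.
abc: 3c undefined. 3c->0: no, bac/abcbc meet in 0. 3c->1: no, b/abcab meet in 2. 3c->2: no, b/abcbc meet in 2. 3c->3: no, bac/baa meet in 3. 3c->4: no, bac/bcbab meet in 4. Open state 5: 3c->5.
abba: 4a undefined. 4a->0: no, bc/abba meet in 0. 4a->1: ok.
abca: 5a undefined. 5a->0: no, b/abcab meet in 2. 5a->1: ok.
abcb: 5b undefined. 5b->0: ok.
bbbc: 4c undefined. 4c->0: ok.
abacc: 5c undefined. 5c->0: no, bbaccc/ccacc meet in 1. 5c->1: no, bbaccc/ccacc meet in 1. 5c->2: no, b/abacc meet in 2. 5c->3: ok.
bcbbbb: 4b undefined. 4b->0: ok.
All examples now run through 6 states with every (state, symbol) defined. Accept strings end in {0,2,5}, Reject strings end in {1,3,4}; accept={0,2,5}.

states=6 start=0 accept={0,2,5} delta: 0a->1 0b->2 0c->1 1a->0 1b->3 1c->1 2a->3 2b->3 2c->0 3a->3 3b->4 3c->5 4a->1 4b->0 4c->0 5a->1 5b->0 5c->3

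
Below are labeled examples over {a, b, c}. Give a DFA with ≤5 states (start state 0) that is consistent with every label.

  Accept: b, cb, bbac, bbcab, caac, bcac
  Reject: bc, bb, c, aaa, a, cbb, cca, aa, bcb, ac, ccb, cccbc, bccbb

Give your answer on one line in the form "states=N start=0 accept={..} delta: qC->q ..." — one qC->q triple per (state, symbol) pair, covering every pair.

Grow the machine one transition at a time. Run the examples from 0; the earliest place one falls off (shortest prefix, ties alphabetical) gets sent to the lowest-numbered state that keeps every Accept/Reject pair distinguishable — a pair clashes when both reach the same state with identical unread suffix — and to a fresh state only if none does.
a: 0a undefined. 0a->0: ok.
b: 0b undefined. 0b->0: no, b/bb meet in 0. Open state 1: 0b->1.
c: 0c undefined. 0c->0: no, b/ccb meet in 1. 0c->1: no, b/c meet in 1. Open state 2: 0c->2.
bb: 1b undefined. 1b->0: no, bbac/c meet in 2. 1b->1: no, b/bb meet in 1. 1b->2: ok.
bc: 1c undefined. 1c->0: no, b/bcb meet in 1. 1c->1: no, b/bc meet in 1. 1c->2: no, cb/bcb meet in 2 with "b" left. Open state 3: 1c->3.
ca: 2a undefined. 2a->0: no, bbac/bb meet in 2. 2a->1: no, bbac/bc meet in 3. 2a->2: ok.
cb: 2b undefined. 2b->0: no, b/cbb meet in 1. 2b->1: ok.
cc: 2c undefined. 2c->0: no, b/ccb meet in 1. 2c->1: ok.
bca: 3a undefined. 3a->0: no, bcac/bb meet in 2. 3a->1: no, bcac/bc meet in 3. 3a->2: ok.
bcb: 3b undefined. 3b->0: ok.
bcc: 3c undefined. 3c->0: ok.
cca: 1a undefined. 1a->0: ok.
All examples now run through 4 states with every (state, symbol) defined. Accept strings end in {1}, Reject strings end in {0,2,3}; accept={1}.

states=4 start=0 accept={1} delta: 0a->0 0b->1 0c->2 1a->0 1b->2 1c->3 2a->2 2b->1 2c->1 3a->2 3b->0 3c->0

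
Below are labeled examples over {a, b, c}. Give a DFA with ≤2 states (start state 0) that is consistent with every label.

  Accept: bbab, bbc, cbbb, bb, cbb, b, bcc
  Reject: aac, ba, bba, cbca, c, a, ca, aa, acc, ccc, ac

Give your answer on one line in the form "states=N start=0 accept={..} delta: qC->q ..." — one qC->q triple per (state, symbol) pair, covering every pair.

State merging on the prefix tree: take the shortest (then alphabetical) example prefix whose next move is undefined and point that move at state 0, else 1, else 2, ...; a target is out if some Accept/Reject pair would then sit in one state with the same input left (inseparable). If every existing state is out, open a new one.
a: 0a undefined. 0a->0: ok.
b: 0b undefined. 0b->0: no, bbab/ba meet in 0. Open state 1: 0b->1.
c: 0c undefined. 0c->0: ok.
ba: 1a undefined. 1a->0: ok.
bb: 1b undefined. 1b->0: no, bbc/aac meet in 0. 1b->1: ok.
bc: 1c undefined. 1c->0: no, bbc/aac meet in 0. 1c->1: ok.
All examples now run through 2 states with every (state, symbol) defined. Accept strings end in {1}, Reject strings end in {0}; accept={1}.

states=2 start=0 accept={1} delta: 0a->0 0b->1 0c->0 1a->0 1b->1 1c->1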